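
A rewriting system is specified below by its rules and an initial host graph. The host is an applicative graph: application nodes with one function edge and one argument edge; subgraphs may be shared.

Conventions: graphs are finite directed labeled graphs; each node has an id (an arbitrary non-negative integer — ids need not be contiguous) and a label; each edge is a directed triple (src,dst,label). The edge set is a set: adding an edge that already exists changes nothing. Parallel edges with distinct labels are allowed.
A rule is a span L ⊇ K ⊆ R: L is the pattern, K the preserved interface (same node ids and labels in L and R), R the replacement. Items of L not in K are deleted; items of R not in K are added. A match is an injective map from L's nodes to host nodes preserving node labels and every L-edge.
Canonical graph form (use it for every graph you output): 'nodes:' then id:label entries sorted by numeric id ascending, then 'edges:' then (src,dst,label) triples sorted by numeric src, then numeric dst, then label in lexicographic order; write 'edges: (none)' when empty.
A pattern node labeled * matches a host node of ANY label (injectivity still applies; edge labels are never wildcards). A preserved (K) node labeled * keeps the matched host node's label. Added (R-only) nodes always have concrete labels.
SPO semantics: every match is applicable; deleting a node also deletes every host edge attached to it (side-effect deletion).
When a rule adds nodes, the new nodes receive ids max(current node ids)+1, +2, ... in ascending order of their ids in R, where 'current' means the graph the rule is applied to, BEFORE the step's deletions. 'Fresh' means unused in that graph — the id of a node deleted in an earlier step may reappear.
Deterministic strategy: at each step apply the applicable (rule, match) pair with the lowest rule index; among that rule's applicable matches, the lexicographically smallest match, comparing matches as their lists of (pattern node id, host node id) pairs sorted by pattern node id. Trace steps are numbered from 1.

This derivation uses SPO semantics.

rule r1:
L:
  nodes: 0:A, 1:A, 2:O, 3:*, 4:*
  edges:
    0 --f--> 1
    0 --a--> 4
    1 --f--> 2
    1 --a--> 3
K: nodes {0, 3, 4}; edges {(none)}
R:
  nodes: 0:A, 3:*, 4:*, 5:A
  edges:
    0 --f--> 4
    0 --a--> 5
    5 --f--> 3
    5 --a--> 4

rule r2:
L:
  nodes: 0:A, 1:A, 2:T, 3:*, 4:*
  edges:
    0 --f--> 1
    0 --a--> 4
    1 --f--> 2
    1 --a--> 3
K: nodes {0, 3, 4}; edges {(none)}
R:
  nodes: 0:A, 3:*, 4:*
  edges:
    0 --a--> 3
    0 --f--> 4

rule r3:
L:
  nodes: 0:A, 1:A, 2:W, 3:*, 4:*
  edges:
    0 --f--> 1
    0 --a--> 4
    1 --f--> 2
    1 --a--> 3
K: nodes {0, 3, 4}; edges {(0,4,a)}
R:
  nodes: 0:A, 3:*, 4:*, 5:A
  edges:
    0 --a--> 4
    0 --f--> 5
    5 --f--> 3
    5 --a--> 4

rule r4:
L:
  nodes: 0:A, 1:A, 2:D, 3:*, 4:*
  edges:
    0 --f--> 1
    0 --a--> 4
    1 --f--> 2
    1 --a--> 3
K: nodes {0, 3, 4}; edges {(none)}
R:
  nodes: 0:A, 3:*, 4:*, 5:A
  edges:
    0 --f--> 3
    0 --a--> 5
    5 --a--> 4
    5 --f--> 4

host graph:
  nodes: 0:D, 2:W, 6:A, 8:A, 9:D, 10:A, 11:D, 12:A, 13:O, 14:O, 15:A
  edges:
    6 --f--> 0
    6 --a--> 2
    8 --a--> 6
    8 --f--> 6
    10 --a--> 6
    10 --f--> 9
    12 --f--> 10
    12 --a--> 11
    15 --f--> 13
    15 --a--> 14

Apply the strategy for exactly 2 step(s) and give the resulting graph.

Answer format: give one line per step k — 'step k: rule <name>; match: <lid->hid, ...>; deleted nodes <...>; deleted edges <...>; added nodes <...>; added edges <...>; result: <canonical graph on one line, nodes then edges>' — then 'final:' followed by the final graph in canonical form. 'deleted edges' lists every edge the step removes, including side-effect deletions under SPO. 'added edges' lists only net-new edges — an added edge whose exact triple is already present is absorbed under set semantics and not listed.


step 1: rule r4; match: 0->12, 1->10, 2->9, 3->6, 4->11; deleted nodes 9, 10; deleted edges (10,6,a); (10,9,f); (12,10,f); (12,11,a); added nodes 16; added edges (12,6,f); (12,16,a); (16,11,a); (16,11,f); result: nodes: 0:D, 2:W, 6:A, 8:A, 11:D, 12:A, 13:O, 14:O, 15:A, 16:A edges: (6,0,f); (6,2,a); (8,6,a); (8,6,f); (12,6,f); (12,16,a); (15,13,f); (15,14,a); (16,11,a); (16,11,f)
step 2: rule r4; match: 0->12, 1->6, 2->0, 3->2, 4->16; deleted nodes 0, 6; deleted edges (6,0,f); (6,2,a); (8,6,a); (8,6,f); (12,6,f); (12,16,a); added nodes 17; added edges (12,2,f); (12,17,a); (17,16,a); (17,16,f); result: nodes: 2:W, 8:A, 11:D, 12:A, 13:O, 14:O, 15:A, 16:A, 17:A edges: (12,2,f); (12,17,a); (15,13,f); (15,14,a); (16,11,a); (16,11,f); (17,16,a); (17,16,f)
final:
nodes: 2:W, 8:A, 11:D, 12:A, 13:O, 14:O, 15:A, 16:A, 17:A
edges: (12,2,f); (12,17,a); (15,13,f); (15,14,a); (16,11,a); (16,11,f); (17,16,a); (17,16,f)


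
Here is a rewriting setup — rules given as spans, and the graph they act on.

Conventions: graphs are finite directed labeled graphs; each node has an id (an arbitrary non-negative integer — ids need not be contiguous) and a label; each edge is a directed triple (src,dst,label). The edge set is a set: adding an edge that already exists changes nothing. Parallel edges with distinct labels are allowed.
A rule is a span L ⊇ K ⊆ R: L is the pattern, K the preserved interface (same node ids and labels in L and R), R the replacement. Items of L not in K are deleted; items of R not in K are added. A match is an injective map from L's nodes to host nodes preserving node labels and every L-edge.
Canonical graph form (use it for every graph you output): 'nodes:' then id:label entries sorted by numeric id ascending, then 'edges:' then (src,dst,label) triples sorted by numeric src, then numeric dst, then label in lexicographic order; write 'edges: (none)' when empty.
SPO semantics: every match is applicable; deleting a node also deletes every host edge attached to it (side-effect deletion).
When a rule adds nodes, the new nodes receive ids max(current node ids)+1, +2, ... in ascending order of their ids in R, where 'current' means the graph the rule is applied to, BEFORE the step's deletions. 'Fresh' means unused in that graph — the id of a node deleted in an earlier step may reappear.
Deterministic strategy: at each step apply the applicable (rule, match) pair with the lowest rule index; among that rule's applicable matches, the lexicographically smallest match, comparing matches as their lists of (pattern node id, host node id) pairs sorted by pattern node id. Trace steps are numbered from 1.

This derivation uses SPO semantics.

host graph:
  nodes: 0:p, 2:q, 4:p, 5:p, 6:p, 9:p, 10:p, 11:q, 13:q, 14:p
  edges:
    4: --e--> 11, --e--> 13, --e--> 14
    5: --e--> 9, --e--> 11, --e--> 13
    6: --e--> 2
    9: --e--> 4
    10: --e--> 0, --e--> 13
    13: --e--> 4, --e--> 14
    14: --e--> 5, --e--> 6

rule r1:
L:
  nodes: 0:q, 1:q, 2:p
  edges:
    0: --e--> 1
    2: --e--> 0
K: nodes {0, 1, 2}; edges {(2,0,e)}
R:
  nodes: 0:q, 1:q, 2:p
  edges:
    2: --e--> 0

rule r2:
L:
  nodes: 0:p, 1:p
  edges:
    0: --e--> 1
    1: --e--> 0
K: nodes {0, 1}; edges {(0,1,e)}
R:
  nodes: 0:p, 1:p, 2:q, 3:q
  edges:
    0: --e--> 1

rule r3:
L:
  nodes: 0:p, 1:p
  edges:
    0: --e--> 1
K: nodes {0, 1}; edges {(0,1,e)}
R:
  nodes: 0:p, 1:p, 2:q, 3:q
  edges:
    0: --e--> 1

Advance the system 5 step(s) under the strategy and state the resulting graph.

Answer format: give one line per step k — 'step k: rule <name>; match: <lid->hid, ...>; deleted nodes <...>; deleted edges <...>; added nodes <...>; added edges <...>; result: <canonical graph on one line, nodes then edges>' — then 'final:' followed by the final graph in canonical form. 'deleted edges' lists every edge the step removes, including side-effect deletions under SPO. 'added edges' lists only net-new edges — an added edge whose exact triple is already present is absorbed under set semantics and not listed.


step 1: rule r3; match: 0->4, 1->14; deleted nodes (none); deleted edges (none); added nodes 15, 16; added edges (none); result: nodes: 0:p, 2:q, 4:p, 5:p, 6:p, 9:p, 10:p, 11:q, 13:q, 14:p, 15:q, 16:q edges: (4,11,e); (4,13,e); (4,14,e); (5,9,e); (5,11,e); (5,13,e); (6,2,e); (9,4,e); (10,0,e); (10,13,e); (13,4,e); (13,14,e); (14,5,e); (14,6,e)
step 2: rule r3; match: 0->4, 1->14; deleted nodes (none); deleted edges (none); added nodes 17, 18; added edges (none); result: nodes: 0:p, 2:q, 4:p, 5:p, 6:p, 9:p, 10:p, 11:q, 13:q, 14:p, 15:q, 16:q, 17:q, 18:q edges: (4,11,e); (4,13,e); (4,14,e); (5,9,e); (5,11,e); (5,13,e); (6,2,e); (9,4,e); (10,0,e); (10,13,e); (13,4,e); (13,14,e); (14,5,e); (14,6,e)
step 3: rule r3; match: 0->4, 1->14; deleted nodes (none); deleted edges (none); added nodes 19, 20; added edges (none); result: nodes: 0:p, 2:q, 4:p, 5:p, 6:p, 9:p, 10:p, 11:q, 13:q, 14:p, 15:q, 16:q, 17:q, 18:q, 19:q, 20:q edges: (4,11,e); (4,13,e); (4,14,e); (5,9,e); (5,11,e); (5,13,e); (6,2,e); (9,4,e); (10,0,e); (10,13,e); (13,4,e); (13,14,e); (14,5,e); (14,6,e)
step 4: rule r3; match: 0->4, 1->14; deleted nodes (none); deleted edges (none); added nodes 21, 22; added edges (none); result: nodes: 0:p, 2:q, 4:p, 5:p, 6:p, 9:p, 10:p, 11:q, 13:q, 14:p, 15:q, 16:q, 17:q, 18:q, 19:q, 20:q, 21:q, 22:q edges: (4,11,e); (4,13,e); (4,14,e); (5,9,e); (5,11,e); (5,13,e); (6,2,e); (9,4,e); (10,0,e); (10,13,e); (13,4,e); (13,14,e); (14,5,e); (14,6,e)
step 5: rule r3; match: 0->4, 1->14; deleted nodes (none); deleted edges (none); added nodes 23, 24; added edges (none); result: nodes: 0:p, 2:q, 4:p, 5:p, 6:p, 9:p, 10:p, 11:q, 13:q, 14:p, 15:q, 16:q, 17:q, 18:q, 19:q, 20:q, 21:q, 22:q, 23:q, 24:q edges: (4,11,e); (4,13,e); (4,14,e); (5,9,e); (5,11,e); (5,13,e); (6,2,e); (9,4,e); (10,0,e); (10,13,e); (13,4,e); (13,14,e); (14,5,e); (14,6,e)
final:
nodes: 0:p, 2:q, 4:p, 5:p, 6:p, 9:p, 10:p, 11:q, 13:q, 14:p, 15:q, 16:q, 17:q, 18:q, 19:q, 20:q, 21:q, 22:q, 23:q, 24:q
edges: (4,11,e); (4,13,e); (4,14,e); (5,9,e); (5,11,e); (5,13,e); (6,2,e); (9,4,e); (10,0,e); (10,13,e); (13,4,e); (13,14,e); (14,5,e); (14,6,e)


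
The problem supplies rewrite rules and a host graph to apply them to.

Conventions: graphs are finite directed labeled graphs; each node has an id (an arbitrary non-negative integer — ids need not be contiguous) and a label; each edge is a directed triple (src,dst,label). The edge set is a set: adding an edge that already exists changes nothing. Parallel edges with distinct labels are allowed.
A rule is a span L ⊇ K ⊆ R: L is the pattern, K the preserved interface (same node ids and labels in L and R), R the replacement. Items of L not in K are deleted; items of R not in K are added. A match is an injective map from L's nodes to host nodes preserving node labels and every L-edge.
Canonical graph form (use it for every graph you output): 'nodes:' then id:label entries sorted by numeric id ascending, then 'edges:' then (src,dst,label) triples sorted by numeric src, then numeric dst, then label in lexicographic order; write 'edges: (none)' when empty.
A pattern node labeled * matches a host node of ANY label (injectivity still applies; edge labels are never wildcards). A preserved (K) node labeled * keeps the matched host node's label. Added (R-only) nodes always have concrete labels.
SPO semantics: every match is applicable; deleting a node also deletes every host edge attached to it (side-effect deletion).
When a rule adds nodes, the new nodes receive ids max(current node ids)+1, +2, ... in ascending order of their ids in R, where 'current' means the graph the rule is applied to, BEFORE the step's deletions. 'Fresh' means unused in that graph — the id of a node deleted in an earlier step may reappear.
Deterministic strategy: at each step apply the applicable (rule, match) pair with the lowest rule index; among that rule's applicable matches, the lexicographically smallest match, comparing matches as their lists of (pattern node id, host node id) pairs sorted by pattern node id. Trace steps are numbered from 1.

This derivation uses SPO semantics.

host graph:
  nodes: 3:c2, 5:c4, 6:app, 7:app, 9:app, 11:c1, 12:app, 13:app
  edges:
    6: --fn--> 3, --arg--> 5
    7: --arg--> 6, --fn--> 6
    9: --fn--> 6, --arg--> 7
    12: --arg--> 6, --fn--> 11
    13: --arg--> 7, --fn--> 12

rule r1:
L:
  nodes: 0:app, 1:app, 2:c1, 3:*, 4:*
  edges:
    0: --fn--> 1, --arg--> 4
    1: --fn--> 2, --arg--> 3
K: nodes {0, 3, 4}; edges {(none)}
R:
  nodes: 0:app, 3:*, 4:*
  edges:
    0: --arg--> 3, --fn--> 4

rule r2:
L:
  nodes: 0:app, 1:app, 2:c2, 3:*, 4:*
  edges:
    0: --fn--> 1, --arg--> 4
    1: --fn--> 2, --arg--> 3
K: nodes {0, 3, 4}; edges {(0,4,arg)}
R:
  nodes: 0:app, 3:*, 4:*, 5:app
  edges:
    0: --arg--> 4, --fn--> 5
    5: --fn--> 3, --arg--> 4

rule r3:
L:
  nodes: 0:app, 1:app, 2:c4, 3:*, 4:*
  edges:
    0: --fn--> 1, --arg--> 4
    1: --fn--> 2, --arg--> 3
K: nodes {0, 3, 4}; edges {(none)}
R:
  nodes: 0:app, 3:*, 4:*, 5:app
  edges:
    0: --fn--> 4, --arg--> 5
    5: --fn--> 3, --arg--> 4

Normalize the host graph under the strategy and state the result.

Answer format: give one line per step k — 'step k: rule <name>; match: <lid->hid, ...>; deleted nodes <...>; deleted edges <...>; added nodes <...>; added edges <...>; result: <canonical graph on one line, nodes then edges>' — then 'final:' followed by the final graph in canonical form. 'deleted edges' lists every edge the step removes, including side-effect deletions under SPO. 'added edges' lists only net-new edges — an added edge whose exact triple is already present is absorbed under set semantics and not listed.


step 1: rule r1; match: 0->13, 1->12, 2->11, 3->6, 4->7; deleted nodes 11, 12; deleted edges (12,6,arg); (12,11,fn); (13,7,arg); (13,12,fn); added nodes (none); added edges (13,6,arg); (13,7,fn); result: nodes: 3:c2, 5:c4, 6:app, 7:app, 9:app, 13:app edges: (6,3,fn); (6,5,arg); (7,6,arg); (7,6,fn); (9,6,fn); (9,7,arg); (13,6,arg); (13,7,fn)
step 2: rule r2; match: 0->9, 1->6, 2->3, 3->5, 4->7; deleted nodes 3, 6; deleted edges (6,3,fn); (6,5,arg); (7,6,arg); (7,6,fn); (9,6,fn); (13,6,arg); added nodes 14; added edges (9,14,fn); (14,5,fn); (14,7,arg); result: nodes: 5:c4, 7:app, 9:app, 13:app, 14:app edges: (9,7,arg); (9,14,fn); (13,7,fn); (14,5,fn); (14,7,arg)
final:
nodes: 5:c4, 7:app, 9:app, 13:app, 14:app
edges: (9,7,arg); (9,14,fn); (13,7,fn); (14,5,fn); (14,7,arg)


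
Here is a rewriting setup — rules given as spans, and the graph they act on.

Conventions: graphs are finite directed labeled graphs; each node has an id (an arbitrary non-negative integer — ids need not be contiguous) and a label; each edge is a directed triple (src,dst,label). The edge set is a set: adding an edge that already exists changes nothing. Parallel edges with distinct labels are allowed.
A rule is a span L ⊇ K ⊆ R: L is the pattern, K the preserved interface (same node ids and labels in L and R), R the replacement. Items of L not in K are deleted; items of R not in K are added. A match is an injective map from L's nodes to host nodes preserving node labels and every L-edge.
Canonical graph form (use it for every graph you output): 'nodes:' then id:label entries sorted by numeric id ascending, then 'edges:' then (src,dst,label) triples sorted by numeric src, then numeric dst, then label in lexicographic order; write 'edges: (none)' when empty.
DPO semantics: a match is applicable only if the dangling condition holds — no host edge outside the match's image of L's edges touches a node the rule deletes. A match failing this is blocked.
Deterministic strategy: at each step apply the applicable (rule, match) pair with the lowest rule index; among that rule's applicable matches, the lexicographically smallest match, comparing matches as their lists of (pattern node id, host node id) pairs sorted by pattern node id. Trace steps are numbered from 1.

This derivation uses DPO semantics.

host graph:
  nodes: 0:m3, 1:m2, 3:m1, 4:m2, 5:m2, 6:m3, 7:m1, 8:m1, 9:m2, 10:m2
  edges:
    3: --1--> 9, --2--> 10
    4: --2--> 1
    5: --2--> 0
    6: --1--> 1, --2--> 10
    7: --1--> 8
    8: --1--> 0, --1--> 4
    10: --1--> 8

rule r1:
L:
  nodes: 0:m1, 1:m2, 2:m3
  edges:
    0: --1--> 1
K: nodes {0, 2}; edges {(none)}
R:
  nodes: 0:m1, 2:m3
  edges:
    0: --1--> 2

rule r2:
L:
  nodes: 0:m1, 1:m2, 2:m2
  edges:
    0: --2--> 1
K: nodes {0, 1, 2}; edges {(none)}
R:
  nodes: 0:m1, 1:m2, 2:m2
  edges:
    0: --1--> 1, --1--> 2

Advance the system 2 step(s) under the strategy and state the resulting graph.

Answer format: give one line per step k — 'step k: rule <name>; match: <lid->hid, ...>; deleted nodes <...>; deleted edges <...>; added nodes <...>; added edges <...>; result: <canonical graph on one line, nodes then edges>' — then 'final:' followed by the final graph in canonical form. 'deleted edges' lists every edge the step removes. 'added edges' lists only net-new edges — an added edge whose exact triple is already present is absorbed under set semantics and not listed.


step 1: rule r1; match: 0->3, 1->9, 2->0; deleted nodes 9; deleted edges (3,9,1); added nodes (none); added edges (3,0,1); result: nodes: 0:m3, 1:m2, 3:m1, 4:m2, 5:m2, 6:m3, 7:m1, 8:m1, 10:m2 edges: (3,0,1); (3,10,2); (4,1,2); (5,0,2); (6,1,1); (6,10,2); (7,8,1); (8,0,1); (8,4,1); (10,8,1)
step 2: rule r2; match: 0->3, 1->10, 2->1; deleted nodes (none); deleted edges (3,10,2); added nodes (none); added edges (3,1,1); (3,10,1); result: nodes: 0:m3, 1:m2, 3:m1, 4:m2, 5:m2, 6:m3, 7:m1, 8:m1, 10:m2 edges: (3,0,1); (3,1,1); (3,10,1); (4,1,2); (5,0,2); (6,1,1); (6,10,2); (7,8,1); (8,0,1); (8,4,1); (10,8,1)
final:
nodes: 0:m3, 1:m2, 3:m1, 4:m2, 5:m2, 6:m3, 7:m1, 8:m1, 10:m2
edges: (3,0,1); (3,1,1); (3,10,1); (4,1,2); (5,0,2); (6,1,1); (6,10,2); (7,8,1); (8,0,1); (8,4,1); (10,8,1)


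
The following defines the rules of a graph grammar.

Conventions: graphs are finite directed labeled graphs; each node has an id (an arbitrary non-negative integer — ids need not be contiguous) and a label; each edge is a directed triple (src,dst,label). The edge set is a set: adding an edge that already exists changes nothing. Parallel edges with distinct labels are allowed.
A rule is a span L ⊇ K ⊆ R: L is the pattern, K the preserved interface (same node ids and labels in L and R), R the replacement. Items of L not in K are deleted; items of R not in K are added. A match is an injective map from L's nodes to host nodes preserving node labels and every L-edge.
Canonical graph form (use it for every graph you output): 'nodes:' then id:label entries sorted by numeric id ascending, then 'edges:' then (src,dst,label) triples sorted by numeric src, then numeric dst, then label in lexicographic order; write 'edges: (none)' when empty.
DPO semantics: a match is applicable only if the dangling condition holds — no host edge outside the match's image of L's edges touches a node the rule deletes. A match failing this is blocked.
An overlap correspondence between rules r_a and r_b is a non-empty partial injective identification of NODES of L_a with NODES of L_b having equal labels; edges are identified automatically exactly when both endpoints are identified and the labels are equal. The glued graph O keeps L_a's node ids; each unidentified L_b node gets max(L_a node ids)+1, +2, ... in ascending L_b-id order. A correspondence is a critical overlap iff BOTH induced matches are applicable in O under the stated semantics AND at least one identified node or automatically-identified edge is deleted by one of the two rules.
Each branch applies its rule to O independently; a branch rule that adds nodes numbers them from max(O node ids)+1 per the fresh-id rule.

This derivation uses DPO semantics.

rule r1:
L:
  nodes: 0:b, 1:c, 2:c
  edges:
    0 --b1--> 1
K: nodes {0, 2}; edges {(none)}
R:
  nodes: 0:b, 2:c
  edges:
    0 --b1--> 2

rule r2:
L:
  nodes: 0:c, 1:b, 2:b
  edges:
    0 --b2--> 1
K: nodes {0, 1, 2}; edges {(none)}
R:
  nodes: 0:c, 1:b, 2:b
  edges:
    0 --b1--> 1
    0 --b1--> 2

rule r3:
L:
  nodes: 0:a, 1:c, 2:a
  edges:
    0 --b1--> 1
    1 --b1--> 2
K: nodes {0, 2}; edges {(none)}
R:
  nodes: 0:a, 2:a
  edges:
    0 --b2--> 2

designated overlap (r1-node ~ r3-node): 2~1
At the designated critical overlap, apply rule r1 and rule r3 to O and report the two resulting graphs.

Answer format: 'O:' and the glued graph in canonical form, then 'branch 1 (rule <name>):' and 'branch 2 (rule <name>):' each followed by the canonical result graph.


O:
nodes: 0:b, 1:c, 2:c, 3:a, 4:a
edges: (0,1,b1); (2,4,b1); (3,2,b1)
branch 1 (rule r1):
nodes: 0:b, 2:c, 3:a, 4:a
edges: (0,2,b1); (2,4,b1); (3,2,b1)
branch 2 (rule r3):
nodes: 0:b, 1:c, 3:a, 4:a
edges: (0,1,b1); (3,4,b2)


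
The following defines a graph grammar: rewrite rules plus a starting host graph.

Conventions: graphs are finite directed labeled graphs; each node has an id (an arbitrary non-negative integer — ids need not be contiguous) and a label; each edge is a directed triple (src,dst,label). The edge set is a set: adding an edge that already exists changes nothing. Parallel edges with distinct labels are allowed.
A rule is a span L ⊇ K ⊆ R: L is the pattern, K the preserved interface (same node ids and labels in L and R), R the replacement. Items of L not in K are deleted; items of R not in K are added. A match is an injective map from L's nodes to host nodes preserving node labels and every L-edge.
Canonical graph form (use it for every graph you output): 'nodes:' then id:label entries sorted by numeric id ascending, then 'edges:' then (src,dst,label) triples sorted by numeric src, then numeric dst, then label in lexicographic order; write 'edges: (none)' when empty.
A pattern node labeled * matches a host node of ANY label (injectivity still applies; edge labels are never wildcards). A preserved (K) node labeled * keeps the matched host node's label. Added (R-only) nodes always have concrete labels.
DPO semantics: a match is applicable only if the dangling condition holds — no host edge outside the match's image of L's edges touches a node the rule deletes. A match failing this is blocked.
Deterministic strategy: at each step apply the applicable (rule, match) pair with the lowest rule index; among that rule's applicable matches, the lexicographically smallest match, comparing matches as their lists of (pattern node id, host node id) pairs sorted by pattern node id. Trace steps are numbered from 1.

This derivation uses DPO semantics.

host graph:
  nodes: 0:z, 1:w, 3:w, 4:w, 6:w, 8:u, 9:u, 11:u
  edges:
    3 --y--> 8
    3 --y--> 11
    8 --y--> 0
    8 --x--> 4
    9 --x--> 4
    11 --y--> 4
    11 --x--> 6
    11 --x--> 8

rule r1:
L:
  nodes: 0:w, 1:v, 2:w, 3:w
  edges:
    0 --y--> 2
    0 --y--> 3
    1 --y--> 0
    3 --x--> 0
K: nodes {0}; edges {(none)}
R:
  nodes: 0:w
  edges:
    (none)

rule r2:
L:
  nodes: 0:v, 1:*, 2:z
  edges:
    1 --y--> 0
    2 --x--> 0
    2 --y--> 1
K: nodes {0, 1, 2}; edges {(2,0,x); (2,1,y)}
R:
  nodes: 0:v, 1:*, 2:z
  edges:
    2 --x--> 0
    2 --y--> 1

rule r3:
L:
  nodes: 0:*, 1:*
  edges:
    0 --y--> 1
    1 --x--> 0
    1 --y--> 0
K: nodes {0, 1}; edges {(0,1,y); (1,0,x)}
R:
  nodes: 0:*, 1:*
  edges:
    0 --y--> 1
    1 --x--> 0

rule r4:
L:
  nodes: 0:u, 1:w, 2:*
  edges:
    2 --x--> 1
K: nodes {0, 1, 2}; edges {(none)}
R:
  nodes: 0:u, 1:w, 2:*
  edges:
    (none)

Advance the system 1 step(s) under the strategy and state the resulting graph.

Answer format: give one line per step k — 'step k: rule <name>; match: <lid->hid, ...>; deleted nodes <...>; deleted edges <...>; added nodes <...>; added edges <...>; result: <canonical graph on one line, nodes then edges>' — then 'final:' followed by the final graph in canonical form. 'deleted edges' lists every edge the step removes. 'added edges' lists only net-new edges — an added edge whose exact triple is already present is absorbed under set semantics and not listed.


step 1: rule r4; match: 0->8, 1->4, 2->9; deleted nodes (none); deleted edges (9,4,x); added nodes (none); added edges (none); result: nodes: 0:z, 1:w, 3:w, 4:w, 6:w, 8:u, 9:u, 11:u edges: (3,8,y); (3,11,y); (8,0,y); (8,4,x); (11,4,y); (11,6,x); (11,8,x)
final:
nodes: 0:z, 1:w, 3:w, 4:w, 6:w, 8:u, 9:u, 11:u
edges: (3,8,y); (3,11,y); (8,0,y); (8,4,x); (11,4,y); (11,6,x); (11,8,x)


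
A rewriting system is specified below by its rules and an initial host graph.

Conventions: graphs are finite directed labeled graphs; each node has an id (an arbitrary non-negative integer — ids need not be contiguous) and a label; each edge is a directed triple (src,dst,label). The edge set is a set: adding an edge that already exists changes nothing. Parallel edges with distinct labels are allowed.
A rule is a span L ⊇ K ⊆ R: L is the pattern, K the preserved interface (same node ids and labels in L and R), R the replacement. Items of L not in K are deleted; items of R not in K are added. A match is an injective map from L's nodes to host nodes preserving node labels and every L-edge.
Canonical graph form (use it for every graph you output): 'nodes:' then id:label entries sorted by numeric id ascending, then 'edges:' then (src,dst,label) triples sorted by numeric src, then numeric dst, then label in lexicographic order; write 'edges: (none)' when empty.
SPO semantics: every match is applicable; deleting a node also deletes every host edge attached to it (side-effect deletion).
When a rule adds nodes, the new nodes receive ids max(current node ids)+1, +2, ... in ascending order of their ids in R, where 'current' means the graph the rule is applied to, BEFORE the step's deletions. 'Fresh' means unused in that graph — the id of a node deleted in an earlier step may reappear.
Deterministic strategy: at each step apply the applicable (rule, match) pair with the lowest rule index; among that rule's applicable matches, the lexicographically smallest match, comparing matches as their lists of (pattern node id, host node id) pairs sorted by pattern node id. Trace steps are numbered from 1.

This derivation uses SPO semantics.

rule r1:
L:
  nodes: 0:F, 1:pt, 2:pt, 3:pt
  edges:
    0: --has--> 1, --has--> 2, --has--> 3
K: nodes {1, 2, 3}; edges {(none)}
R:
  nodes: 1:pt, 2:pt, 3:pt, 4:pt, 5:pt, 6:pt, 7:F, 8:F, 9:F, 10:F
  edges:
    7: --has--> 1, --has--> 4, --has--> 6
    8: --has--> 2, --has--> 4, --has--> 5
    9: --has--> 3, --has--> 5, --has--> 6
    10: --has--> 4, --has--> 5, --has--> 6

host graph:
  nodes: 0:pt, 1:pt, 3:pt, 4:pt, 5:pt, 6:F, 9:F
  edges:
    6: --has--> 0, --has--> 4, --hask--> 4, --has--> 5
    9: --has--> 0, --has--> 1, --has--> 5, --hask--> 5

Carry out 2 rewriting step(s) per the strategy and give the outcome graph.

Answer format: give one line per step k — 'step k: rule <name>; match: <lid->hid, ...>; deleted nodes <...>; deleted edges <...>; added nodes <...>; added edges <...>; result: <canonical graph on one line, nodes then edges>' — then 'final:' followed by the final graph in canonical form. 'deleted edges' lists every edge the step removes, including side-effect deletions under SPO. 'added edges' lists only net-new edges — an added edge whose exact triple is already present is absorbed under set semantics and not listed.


step 1: rule r1; match: 0->6, 1->0, 2->4, 3->5; deleted nodes 6; deleted edges (6,0,has); (6,4,has); (6,4,hask); (6,5,has); added nodes 10, 11, 12, 13, 14, 15, 16; added edges (13,0,has); (13,10,has); (13,12,has); (14,4,has); (14,10,has); (14,11,has); (15,5,has); (15,11,has); (15,12,has); (16,10,has); (16,11,has); (16,12,has); result: nodes: 0:pt, 1:pt, 3:pt, 4:pt, 5:pt, 9:F, 10:pt, 11:pt, 12:pt, 13:F, 14:F, 15:F, 16:F edges: (9,0,has); (9,1,has); (9,5,has); (9,5,hask); (13,0,has); (13,10,has); (13,12,has); (14,4,has); (14,10,has); (14,11,has); (15,5,has); (15,11,has); (15,12,has); (16,10,has); (16,11,has); (16,12,has)
step 2: rule r1; match: 0->9, 1->0, 2->1, 3->5; deleted nodes 9; deleted edges (9,0,has); (9,1,has); (9,5,has); (9,5,hask); added nodes 17, 18, 19, 20, 21, 22, 23; added edges (20,0,has); (20,17,has); (20,19,has); (21,1,has); (21,17,has); (21,18,has); (22,5,has); (22,18,has); (22,19,has); (23,17,has); (23,18,has); (23,19,has); result: nodes: 0:pt, 1:pt, 3:pt, 4:pt, 5:pt, 10:pt, 11:pt, 12:pt, 13:F, 14:F, 15:F, 16:F, 17:pt, 18:pt, 19:pt, 20:F, 21:F, 22:F, 23:F edges: (13,0,has); (13,10,has); (13,12,has); (14,4,has); (14,10,has); (14,11,has); (15,5,has); (15,11,has); (15,12,has); (16,10,has); (16,11,has); (16,12,has); (20,0,has); (20,17,has); (20,19,has); (21,1,has); (21,17,has); (21,18,has); (22,5,has); (22,18,has); (22,19,has); (23,17,has); (23,18,has); (23,19,has)
final:
nodes: 0:pt, 1:pt, 3:pt, 4:pt, 5:pt, 10:pt, 11:pt, 12:pt, 13:F, 14:F, 15:F, 16:F, 17:pt, 18:pt, 19:pt, 20:F, 21:F, 22:F, 23:F
edges: (13,0,has); (13,10,has); (13,12,has); (14,4,has); (14,10,has); (14,11,has); (15,5,has); (15,11,has); (15,12,has); (16,10,has); (16,11,has); (16,12,has); (20,0,has); (20,17,has); (20,19,has); (21,1,has); (21,17,has); (21,18,has); (22,5,has); (22,18,has); (22,19,has); (23,17,has); (23,18,has); (23,19,has)


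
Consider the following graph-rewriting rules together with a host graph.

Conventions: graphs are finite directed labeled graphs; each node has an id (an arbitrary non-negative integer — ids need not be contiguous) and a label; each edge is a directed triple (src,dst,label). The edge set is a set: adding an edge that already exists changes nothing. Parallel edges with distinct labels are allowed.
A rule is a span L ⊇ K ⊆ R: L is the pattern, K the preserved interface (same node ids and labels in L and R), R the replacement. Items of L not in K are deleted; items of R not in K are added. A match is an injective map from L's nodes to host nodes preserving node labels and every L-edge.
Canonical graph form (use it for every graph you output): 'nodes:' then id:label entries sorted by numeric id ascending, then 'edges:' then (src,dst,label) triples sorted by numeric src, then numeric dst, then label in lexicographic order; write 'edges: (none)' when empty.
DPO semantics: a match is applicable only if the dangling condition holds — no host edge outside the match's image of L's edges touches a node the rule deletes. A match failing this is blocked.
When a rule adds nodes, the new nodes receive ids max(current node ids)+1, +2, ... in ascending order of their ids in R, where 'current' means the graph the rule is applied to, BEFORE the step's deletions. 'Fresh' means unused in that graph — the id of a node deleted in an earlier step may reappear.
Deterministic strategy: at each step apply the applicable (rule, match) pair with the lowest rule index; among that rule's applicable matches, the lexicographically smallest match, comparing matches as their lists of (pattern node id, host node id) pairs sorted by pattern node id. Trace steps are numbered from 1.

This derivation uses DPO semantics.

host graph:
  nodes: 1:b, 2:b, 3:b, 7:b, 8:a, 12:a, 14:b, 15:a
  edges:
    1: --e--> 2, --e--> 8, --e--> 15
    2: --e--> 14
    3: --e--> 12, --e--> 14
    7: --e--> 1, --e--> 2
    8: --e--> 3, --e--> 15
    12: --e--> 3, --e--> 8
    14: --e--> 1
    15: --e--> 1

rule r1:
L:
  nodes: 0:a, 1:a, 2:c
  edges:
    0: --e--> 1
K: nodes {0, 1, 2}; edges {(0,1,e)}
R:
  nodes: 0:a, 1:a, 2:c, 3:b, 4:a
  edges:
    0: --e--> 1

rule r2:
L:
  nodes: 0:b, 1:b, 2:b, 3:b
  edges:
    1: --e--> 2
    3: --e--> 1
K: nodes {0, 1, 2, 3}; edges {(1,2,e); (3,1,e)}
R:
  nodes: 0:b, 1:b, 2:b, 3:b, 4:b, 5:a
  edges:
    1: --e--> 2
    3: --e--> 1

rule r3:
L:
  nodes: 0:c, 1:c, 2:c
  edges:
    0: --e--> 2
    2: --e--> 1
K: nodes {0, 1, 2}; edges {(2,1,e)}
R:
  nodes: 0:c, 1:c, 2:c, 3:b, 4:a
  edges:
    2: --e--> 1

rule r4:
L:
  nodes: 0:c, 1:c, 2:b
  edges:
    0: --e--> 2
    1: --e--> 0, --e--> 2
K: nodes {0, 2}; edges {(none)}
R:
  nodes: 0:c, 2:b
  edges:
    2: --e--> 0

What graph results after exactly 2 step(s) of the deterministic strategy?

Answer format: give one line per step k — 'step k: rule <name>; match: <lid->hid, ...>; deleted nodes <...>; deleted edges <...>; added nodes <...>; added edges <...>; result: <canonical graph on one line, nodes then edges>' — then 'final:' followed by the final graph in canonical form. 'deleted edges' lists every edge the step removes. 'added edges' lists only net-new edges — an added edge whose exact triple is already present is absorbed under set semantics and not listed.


step 1: rule r2; match: 0->1, 1->2, 2->14, 3->7; deleted nodes (none); deleted edges (none); added nodes 16, 17; added edges (none); result: nodes: 1:b, 2:b, 3:b, 7:b, 8:a, 12:a, 14:b, 15:a, 16:b, 17:a edges: (1,2,e); (1,8,e); (1,15,e); (2,14,e); (3,12,e); (3,14,e); (7,1,e); (7,2,e); (8,3,e); (8,15,e); (12,3,e); (12,8,e); (14,1,e); (15,1,e)
step 2: rule r2; match: 0->1, 1->2, 2->14, 3->7; deleted nodes (none); deleted edges (none); added nodes 18, 19; added edges (none); result: nodes: 1:b, 2:b, 3:b, 7:b, 8:a, 12:a, 14:b, 15:a, 16:b, 17:a, 18:b, 19:a edges: (1,2,e); (1,8,e); (1,15,e); (2,14,e); (3,12,e); (3,14,e); (7,1,e); (7,2,e); (8,3,e); (8,15,e); (12,3,e); (12,8,e); (14,1,e); (15,1,e)
final:
nodes: 1:b, 2:b, 3:b, 7:b, 8:a, 12:a, 14:b, 15:a, 16:b, 17:a, 18:b, 19:a
edges: (1,2,e); (1,8,e); (1,15,e); (2,14,e); (3,12,e); (3,14,e); (7,1,e); (7,2,e); (8,3,e); (8,15,e); (12,3,e); (12,8,e); (14,1,e); (15,1,e)


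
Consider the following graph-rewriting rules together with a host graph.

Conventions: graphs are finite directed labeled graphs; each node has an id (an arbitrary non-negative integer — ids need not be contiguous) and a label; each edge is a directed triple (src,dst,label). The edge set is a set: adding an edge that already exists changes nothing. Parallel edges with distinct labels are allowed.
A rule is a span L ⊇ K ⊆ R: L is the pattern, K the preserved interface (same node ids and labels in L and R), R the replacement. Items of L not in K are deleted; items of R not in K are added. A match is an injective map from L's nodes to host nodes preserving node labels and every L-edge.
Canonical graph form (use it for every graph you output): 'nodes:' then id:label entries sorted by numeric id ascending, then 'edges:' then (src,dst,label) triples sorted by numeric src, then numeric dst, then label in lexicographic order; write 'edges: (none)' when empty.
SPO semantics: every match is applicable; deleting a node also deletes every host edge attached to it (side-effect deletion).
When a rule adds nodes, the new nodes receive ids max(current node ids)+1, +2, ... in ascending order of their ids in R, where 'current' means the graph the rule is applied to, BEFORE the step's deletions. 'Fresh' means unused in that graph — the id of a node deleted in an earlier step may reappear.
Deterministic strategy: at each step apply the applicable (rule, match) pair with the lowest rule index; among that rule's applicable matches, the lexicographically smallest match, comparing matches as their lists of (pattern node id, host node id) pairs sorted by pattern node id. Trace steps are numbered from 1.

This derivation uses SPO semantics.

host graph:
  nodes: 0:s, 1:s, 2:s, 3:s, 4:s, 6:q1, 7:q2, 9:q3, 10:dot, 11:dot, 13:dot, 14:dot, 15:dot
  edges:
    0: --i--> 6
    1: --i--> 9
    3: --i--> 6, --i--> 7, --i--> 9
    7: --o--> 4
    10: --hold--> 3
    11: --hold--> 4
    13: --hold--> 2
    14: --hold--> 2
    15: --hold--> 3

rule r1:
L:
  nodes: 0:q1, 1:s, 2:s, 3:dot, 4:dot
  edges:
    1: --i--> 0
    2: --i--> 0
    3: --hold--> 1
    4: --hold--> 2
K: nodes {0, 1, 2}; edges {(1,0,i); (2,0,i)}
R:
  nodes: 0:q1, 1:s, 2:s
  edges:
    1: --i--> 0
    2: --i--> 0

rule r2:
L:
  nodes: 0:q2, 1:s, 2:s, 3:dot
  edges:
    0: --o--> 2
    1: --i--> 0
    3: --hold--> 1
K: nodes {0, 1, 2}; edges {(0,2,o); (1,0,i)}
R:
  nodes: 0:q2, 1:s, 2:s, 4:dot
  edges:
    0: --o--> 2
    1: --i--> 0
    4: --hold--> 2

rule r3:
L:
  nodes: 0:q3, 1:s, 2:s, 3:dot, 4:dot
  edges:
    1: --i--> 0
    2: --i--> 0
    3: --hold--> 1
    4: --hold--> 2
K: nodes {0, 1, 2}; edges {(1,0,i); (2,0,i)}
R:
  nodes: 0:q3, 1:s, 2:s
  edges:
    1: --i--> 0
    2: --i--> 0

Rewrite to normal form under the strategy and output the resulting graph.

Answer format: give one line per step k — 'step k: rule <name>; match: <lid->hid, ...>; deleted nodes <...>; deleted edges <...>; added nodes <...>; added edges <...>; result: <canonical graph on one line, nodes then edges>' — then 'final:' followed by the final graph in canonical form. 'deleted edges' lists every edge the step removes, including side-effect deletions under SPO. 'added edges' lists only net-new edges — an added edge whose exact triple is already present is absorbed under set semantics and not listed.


step 1: rule r2; match: 0->7, 1->3, 2->4, 3->10; deleted nodes 10; deleted edges (10,3,hold); added nodes 16; added edges (16,4,hold); result: nodes: 0:s, 1:s, 2:s, 3:s, 4:s, 6:q1, 7:q2, 9:q3, 11:dot, 13:dot, 14:dot, 15:dot, 16:dot edges: (0,6,i); (1,9,i); (3,6,i); (3,7,i); (3,9,i); (7,4,o); (11,4,hold); (13,2,hold); (14,2,hold); (15,3,hold); (16,4,hold)
step 2: rule r2; match: 0->7, 1->3, 2->4, 3->15; deleted nodes 15; deleted edges (15,3,hold); added nodes 17; added edges (17,4,hold); result: nodes: 0:s, 1:s, 2:s, 3:s, 4:s, 6:q1, 7:q2, 9:q3, 11:dot, 13:dot, 14:dot, 16:dot, 17:dot edges: (0,6,i); (1,9,i); (3,6,i); (3,7,i); (3,9,i); (7,4,o); (11,4,hold); (13,2,hold); (14,2,hold); (16,4,hold); (17,4,hold)
final:
nodes: 0:s, 1:s, 2:s, 3:s, 4:s, 6:q1, 7:q2, 9:q3, 11:dot, 13:dot, 14:dot, 16:dot, 17:dot
edges: (0,6,i); (1,9,i); (3,6,i); (3,7,i); (3,9,i); (7,4,o); (11,4,hold); (13,2,hold); (14,2,hold); (16,4,hold); (17,4,hold)


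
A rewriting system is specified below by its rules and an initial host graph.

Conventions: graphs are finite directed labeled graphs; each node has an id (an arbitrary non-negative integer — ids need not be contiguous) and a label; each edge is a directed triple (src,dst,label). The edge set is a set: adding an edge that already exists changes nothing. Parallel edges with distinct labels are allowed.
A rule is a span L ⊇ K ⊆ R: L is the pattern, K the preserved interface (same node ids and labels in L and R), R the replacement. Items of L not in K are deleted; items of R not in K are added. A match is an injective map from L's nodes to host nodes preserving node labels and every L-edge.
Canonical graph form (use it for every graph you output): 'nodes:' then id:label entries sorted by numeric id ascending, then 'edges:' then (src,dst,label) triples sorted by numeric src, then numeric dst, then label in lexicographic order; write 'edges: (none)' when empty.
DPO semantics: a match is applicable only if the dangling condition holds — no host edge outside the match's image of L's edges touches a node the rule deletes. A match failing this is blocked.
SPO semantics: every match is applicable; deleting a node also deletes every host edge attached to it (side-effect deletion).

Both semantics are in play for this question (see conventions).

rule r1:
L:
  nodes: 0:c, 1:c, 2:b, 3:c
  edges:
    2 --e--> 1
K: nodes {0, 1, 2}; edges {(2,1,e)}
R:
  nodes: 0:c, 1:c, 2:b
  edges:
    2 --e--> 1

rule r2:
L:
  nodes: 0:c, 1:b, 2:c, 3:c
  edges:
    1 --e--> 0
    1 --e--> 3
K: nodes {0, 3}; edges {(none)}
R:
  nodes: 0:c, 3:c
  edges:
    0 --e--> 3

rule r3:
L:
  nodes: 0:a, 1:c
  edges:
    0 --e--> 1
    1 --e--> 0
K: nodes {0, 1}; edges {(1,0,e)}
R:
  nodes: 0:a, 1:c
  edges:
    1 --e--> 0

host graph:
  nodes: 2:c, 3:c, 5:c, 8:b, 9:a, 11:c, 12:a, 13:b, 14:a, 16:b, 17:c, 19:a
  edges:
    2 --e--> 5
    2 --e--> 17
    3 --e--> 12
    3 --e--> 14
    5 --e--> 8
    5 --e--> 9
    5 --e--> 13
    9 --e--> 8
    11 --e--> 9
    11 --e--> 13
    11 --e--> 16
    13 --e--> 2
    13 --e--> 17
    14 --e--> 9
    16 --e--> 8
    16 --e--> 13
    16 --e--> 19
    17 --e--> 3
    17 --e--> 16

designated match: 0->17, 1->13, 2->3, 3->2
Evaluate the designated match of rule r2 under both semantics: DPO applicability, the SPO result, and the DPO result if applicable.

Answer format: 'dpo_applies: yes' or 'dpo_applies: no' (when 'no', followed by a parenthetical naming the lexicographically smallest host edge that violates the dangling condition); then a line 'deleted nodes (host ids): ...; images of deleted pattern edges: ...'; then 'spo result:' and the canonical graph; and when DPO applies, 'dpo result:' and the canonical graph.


dpo_applies: no
(the rule deletes node 3, which keeps host edge (3,12,e) outside the match image — the dangling condition fails, DPO blocks; SPO proceeds and side-deletes such edges)
deleted nodes (host ids): 3, 13; images of deleted pattern edges: (13,2,e); (13,17,e)
spo result:
nodes: 2:c, 5:c, 8:b, 9:a, 11:c, 12:a, 14:a, 16:b, 17:c, 19:a
edges: (2,5,e); (2,17,e); (5,8,e); (5,9,e); (9,8,e); (11,9,e); (11,16,e); (14,9,e); (16,8,e); (16,19,e); (17,2,e); (17,16,e)
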